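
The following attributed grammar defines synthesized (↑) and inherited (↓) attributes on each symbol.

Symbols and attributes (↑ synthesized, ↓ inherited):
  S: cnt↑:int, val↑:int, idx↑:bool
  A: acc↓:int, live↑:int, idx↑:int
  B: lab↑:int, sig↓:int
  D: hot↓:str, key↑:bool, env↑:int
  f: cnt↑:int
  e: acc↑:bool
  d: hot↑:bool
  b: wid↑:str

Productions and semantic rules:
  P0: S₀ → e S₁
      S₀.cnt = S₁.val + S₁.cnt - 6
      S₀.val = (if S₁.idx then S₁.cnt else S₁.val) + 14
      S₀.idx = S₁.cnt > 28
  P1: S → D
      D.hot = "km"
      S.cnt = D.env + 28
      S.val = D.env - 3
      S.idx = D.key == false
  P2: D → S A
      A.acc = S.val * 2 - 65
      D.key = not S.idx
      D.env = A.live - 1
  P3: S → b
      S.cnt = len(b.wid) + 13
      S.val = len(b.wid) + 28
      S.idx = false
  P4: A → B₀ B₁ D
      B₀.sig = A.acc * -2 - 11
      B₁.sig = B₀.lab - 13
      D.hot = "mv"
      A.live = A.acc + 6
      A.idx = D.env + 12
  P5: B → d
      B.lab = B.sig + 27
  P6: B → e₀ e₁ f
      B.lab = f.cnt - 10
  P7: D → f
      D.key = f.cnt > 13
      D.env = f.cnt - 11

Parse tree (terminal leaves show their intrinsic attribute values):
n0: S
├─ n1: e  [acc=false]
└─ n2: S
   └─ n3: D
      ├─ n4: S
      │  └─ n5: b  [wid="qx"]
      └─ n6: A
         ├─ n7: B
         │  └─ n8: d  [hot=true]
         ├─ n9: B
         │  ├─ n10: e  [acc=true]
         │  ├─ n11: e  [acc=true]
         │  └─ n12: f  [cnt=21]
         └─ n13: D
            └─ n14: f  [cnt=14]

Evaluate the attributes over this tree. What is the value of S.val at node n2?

1. n1.acc = false  [terminal]
2. n3.hot = "km"  ["km"]
3. n5.wid = "qx"  [terminal]
4. n4.cnt = 15  [len(b.wid) + 13]
5. n4.val = 30  [len(b.wid) + 28]
6. n4.idx = false  [false]
7. n6.acc = -5  [S.val * 2 - 65]
8. n7.sig = -1  [A.acc * -2 - 11]
9. n8.hot = true  [terminal]
10. n7.lab = 26  [B.sig + 27]
11. n9.sig = 13  [B₀.lab - 13]
12. n10.acc = true  [terminal]
13. n11.acc = true  [terminal]
14. n12.cnt = 21  [terminal]
15. n9.lab = 11  [f.cnt - 10]
16. n13.hot = "mv"  ["mv"]
17. n14.cnt = 14  [terminal]
18. n13.key = true  [f.cnt > 13]
19. n13.env = 3  [f.cnt - 11]
20. n6.live = 1  [A.acc + 6]
21. n6.idx = 15  [D.env + 12]
22. n3.key = true  [not S.idx]
23. n3.env = 0  [A.live - 1]
24. n2.cnt = 28  [D.env + 28]
25. n2.val = -3  [D.env - 3]
26. n2.idx = false  [D.key == false]
27. n0.cnt = 19  [S₁.val + S₁.cnt - 6]
28. n0.val = 11  [(if S₁.idx then S₁.cnt else S₁.val) + 14]
29. n0.idx = false  [S₁.cnt > 28]

-3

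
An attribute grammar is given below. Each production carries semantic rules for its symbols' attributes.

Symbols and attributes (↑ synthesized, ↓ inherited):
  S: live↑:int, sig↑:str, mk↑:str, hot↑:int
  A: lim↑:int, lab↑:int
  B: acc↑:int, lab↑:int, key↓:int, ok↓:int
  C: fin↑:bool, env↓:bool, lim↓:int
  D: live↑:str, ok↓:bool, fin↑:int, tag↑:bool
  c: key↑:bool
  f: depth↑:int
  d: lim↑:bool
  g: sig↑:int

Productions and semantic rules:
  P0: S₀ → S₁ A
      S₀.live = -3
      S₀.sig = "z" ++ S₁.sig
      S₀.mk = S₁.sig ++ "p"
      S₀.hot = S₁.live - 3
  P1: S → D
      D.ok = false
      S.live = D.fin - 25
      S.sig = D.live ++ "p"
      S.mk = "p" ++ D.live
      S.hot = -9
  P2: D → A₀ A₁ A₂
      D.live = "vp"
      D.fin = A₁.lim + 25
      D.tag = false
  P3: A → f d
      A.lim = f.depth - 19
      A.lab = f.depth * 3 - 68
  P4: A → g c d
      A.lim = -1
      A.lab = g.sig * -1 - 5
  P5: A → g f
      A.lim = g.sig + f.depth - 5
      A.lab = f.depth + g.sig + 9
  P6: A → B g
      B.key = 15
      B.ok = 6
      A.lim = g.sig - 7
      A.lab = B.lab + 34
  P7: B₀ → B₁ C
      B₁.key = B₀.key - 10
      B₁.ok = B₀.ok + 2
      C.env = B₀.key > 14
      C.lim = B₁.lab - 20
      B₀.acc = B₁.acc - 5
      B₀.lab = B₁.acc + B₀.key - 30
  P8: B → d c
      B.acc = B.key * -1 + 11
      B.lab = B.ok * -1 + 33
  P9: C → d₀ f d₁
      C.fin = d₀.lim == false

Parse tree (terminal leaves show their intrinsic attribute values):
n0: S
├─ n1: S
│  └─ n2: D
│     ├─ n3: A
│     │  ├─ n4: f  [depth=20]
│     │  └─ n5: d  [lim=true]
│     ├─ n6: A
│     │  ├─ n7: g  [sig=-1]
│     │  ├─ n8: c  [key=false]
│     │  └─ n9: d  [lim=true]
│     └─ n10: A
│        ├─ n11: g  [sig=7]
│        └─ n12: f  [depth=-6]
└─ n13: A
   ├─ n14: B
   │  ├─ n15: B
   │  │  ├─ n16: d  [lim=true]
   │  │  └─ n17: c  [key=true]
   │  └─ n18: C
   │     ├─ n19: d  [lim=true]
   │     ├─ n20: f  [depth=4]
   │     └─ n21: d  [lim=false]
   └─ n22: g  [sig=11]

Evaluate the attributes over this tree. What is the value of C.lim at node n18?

5

1. n2.ok = false  [false]
2. n4.depth = 20  [terminal]
3. n5.lim = true  [terminal]
4. n3.lim = 1  [f.depth - 19]
5. n3.lab = -8  [f.depth * 3 - 68]
6. n7.sig = -1  [terminal]
7. n8.key = false  [terminal]
8. n9.lim = true  [terminal]
9. n6.lim = -1  [-1]
10. n6.lab = -4  [g.sig * -1 - 5]
11. n11.sig = 7  [terminal]
12. n12.depth = -6  [terminal]
13. n10.lim = -4  [g.sig + f.depth - 5]
14. n10.lab = 10  [f.depth + g.sig + 9]
15. n2.live = "vp"  ["vp"]
16. n2.fin = 24  [A₁.lim + 25]
17. n2.tag = false  [false]
18. n1.live = -1  [D.fin - 25]
19. n1.sig = "vpp"  [D.live ++ "p"]
20. n1.mk = "pvp"  ["p" ++ D.live]
21. n1.hot = -9  [-9]
22. n14.key = 15  [15]
23. n14.ok = 6  [6]
24. n15.key = 5  [B₀.key - 10]
25. n15.ok = 8  [B₀.ok + 2]
26. n16.lim = true  [terminal]
27. n17.key = true  [terminal]
28. n15.acc = 6  [B.key * -1 + 11]
29. n15.lab = 25  [B.ok * -1 + 33]
30. n18.env = true  [B₀.key > 14]
31. n18.lim = 5  [B₁.lab - 20]
32. n19.lim = true  [terminal]
33. n20.depth = 4  [terminal]
34. n21.lim = false  [terminal]
35. n18.fin = false  [d₀.lim == false]
36. n14.acc = 1  [B₁.acc - 5]
37. n14.lab = -9  [B₁.acc + B₀.key - 30]
38. n22.sig = 11  [terminal]
39. n13.lim = 4  [g.sig - 7]
40. n13.lab = 25  [B.lab + 34]
41. n0.live = -3  [-3]
42. n0.sig = "zvpp"  ["z" ++ S₁.sig]
43. n0.mk = "vppp"  [S₁.sig ++ "p"]
44. n0.hot = -4  [S₁.live - 3]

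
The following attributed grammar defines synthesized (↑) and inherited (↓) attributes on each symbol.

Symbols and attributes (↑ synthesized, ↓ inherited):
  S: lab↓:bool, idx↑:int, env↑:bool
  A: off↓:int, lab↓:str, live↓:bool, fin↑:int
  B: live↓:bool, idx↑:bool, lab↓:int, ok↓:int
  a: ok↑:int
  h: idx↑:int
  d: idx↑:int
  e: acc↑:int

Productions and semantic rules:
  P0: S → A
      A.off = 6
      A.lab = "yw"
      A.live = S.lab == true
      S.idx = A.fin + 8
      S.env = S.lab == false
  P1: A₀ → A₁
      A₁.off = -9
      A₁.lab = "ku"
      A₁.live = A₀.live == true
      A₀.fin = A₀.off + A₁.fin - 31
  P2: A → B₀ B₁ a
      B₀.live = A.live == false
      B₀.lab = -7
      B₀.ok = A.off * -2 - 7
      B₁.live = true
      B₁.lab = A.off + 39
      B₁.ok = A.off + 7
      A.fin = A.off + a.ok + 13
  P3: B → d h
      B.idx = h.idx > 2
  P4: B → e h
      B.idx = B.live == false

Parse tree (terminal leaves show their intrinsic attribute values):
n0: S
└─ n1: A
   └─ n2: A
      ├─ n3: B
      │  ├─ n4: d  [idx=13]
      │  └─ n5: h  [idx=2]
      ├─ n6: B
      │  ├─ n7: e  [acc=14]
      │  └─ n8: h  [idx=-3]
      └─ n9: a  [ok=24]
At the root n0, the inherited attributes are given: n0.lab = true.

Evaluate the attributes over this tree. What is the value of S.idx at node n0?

11

1. n0.lab = true  [given at root]
2. n1.off = 6  [6]
3. n1.lab = "yw"  ["yw"]
4. n1.live = true  [S.lab == true]
5. n2.off = -9  [-9]
6. n2.lab = "ku"  ["ku"]
7. n2.live = true  [A₀.live == true]
8. n3.live = false  [A.live == false]
9. n3.lab = -7  [-7]
10. n3.ok = 11  [A.off * -2 - 7]
11. n4.idx = 13  [terminal]
12. n5.idx = 2  [terminal]
13. n3.idx = false  [h.idx > 2]
14. n6.live = true  [true]
15. n6.lab = 30  [A.off + 39]
16. n6.ok = -2  [A.off + 7]
17. n7.acc = 14  [terminal]
18. n8.idx = -3  [terminal]
19. n6.idx = false  [B.live == false]
20. n9.ok = 24  [terminal]
21. n2.fin = 28  [A.off + a.ok + 13]
22. n1.fin = 3  [A₀.off + A₁.fin - 31]
23. n0.idx = 11  [A.fin + 8]
24. n0.env = false  [S.lab == false]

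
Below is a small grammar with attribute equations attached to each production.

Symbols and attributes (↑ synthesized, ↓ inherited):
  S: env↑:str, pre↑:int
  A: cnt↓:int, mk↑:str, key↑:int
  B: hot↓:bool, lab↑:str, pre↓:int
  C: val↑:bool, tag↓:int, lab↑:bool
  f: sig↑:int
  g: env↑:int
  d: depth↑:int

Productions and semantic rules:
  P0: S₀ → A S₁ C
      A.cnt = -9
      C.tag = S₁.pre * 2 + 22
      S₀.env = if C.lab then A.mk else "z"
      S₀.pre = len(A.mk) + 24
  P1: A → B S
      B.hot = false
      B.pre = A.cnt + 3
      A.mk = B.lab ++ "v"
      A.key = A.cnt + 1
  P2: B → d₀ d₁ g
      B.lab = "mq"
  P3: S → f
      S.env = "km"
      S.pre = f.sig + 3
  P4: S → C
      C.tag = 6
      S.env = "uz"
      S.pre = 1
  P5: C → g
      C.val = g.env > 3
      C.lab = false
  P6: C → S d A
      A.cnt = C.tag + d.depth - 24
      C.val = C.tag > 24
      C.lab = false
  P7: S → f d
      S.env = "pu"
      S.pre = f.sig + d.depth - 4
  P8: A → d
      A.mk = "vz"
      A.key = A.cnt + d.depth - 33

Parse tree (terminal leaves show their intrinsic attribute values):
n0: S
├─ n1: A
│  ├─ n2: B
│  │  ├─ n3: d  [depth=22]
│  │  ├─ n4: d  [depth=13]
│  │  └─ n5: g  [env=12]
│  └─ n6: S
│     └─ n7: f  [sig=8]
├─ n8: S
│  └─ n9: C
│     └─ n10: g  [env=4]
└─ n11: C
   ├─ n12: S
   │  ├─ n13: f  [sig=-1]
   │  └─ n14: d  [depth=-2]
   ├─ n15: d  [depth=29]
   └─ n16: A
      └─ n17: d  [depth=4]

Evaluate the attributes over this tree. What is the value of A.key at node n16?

0

1. n1.cnt = -9  [-9]
2. n2.hot = false  [false]
3. n2.pre = -6  [A.cnt + 3]
4. n3.depth = 22  [terminal]
5. n4.depth = 13  [terminal]
6. n5.env = 12  [terminal]
7. n2.lab = "mq"  ["mq"]
8. n7.sig = 8  [terminal]
9. n6.env = "km"  ["km"]
10. n6.pre = 11  [f.sig + 3]
11. n1.mk = "mqv"  [B.lab ++ "v"]
12. n1.key = -8  [A.cnt + 1]
13. n9.tag = 6  [6]
14. n10.env = 4  [terminal]
15. n9.val = true  [g.env > 3]
16. n9.lab = false  [false]
17. n8.env = "uz"  ["uz"]
18. n8.pre = 1  [1]
19. n11.tag = 24  [S₁.pre * 2 + 22]
20. n13.sig = -1  [terminal]
21. n14.depth = -2  [terminal]
22. n12.env = "pu"  ["pu"]
23. n12.pre = -7  [f.sig + d.depth - 4]
24. n15.depth = 29  [terminal]
25. n16.cnt = 29  [C.tag + d.depth - 24]
26. n17.depth = 4  [terminal]
27. n16.mk = "vz"  ["vz"]
28. n16.key = 0  [A.cnt + d.depth - 33]
29. n11.val = false  [C.tag > 24]
30. n11.lab = false  [false]
31. n0.env = "z"  [if C.lab then A.mk else "z"]
32. n0.pre = 27  [len(A.mk) + 24]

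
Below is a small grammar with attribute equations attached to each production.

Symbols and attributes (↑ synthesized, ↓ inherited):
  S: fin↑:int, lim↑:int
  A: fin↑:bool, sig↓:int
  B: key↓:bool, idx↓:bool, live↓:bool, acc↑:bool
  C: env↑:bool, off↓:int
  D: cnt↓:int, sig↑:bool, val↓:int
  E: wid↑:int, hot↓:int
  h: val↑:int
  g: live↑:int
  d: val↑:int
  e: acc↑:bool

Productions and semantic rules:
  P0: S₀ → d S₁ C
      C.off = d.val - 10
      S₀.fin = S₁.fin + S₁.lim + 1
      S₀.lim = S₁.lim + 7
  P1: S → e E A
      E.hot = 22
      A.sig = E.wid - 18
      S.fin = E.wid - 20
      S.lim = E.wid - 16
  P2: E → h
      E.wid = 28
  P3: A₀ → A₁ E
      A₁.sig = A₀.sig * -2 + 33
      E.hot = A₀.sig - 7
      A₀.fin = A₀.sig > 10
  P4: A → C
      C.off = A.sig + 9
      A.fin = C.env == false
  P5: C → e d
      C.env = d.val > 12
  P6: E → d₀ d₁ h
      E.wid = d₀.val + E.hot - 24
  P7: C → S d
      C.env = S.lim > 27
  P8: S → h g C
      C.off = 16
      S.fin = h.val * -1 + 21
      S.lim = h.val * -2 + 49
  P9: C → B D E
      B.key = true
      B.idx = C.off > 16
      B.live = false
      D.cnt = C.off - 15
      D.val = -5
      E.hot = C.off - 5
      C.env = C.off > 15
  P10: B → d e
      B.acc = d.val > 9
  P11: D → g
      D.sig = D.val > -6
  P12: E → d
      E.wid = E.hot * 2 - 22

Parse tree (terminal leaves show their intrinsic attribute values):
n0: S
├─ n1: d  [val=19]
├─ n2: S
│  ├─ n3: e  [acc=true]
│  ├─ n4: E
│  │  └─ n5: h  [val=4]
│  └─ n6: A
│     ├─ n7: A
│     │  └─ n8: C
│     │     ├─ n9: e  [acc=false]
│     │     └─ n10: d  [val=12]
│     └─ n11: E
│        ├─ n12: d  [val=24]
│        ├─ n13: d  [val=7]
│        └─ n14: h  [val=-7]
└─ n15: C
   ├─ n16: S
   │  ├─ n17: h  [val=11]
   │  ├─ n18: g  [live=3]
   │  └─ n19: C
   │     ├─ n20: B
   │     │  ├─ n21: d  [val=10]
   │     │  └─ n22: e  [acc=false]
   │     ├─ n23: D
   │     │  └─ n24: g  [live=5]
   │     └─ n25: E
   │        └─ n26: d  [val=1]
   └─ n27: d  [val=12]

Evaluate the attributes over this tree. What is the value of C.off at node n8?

1. n1.val = 19  [terminal]
2. n3.acc = true  [terminal]
3. n4.hot = 22  [22]
4. n5.val = 4  [terminal]
5. n4.wid = 28  [28]
6. n6.sig = 10  [E.wid - 18]
7. n7.sig = 13  [A₀.sig * -2 + 33]
8. n8.off = 22  [A.sig + 9]
9. n9.acc = false  [terminal]
10. n10.val = 12  [terminal]
11. n8.env = false  [d.val > 12]
12. n7.fin = true  [C.env == false]
13. n11.hot = 3  [A₀.sig - 7]
14. n12.val = 24  [terminal]
15. n13.val = 7  [terminal]
16. n14.val = -7  [terminal]
17. n11.wid = 3  [d₀.val + E.hot - 24]
18. n6.fin = false  [A₀.sig > 10]
19. n2.fin = 8  [E.wid - 20]
20. n2.lim = 12  [E.wid - 16]
21. n15.off = 9  [d.val - 10]
22. n17.val = 11  [terminal]
23. n18.live = 3  [terminal]
24. n19.off = 16  [16]
25. n20.key = true  [true]
26. n20.idx = false  [C.off > 16]
27. n20.live = false  [false]
28. n21.val = 10  [terminal]
29. n22.acc = false  [terminal]
30. n20.acc = true  [d.val > 9]
31. n23.cnt = 1  [C.off - 15]
32. n23.val = -5  [-5]
33. n24.live = 5  [terminal]
34. n23.sig = true  [D.val > -6]
35. n25.hot = 11  [C.off - 5]
36. n26.val = 1  [terminal]
37. n25.wid = 0  [E.hot * 2 - 22]
38. n19.env = true  [C.off > 15]
39. n16.fin = 10  [h.val * -1 + 21]
40. n16.lim = 27  [h.val * -2 + 49]
41. n27.val = 12  [terminal]
42. n15.env = false  [S.lim > 27]
43. n0.fin = 21  [S₁.fin + S₁.lim + 1]
44. n0.lim = 19  [S₁.lim + 7]

22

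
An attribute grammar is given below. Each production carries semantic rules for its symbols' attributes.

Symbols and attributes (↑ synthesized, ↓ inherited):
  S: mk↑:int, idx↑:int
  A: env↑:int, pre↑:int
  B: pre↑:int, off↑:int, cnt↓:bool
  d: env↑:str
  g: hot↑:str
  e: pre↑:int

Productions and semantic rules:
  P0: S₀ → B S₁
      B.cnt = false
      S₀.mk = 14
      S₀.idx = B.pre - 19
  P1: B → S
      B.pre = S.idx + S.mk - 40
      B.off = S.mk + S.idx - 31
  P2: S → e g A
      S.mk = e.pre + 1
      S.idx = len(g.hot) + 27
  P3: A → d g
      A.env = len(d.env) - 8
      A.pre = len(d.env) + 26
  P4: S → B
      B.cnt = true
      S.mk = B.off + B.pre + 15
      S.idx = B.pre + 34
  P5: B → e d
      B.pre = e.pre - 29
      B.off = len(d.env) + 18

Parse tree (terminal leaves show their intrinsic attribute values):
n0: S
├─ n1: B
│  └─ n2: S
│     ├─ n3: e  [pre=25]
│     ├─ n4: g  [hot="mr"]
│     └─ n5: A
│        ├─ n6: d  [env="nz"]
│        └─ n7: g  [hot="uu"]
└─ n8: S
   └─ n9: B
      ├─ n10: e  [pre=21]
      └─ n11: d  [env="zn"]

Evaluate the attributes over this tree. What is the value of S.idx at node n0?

1. n1.cnt = false  [false]
2. n3.pre = 25  [terminal]
3. n4.hot = "mr"  [terminal]
4. n6.env = "nz"  [terminal]
5. n7.hot = "uu"  [terminal]
6. n5.env = -6  [len(d.env) - 8]
7. n5.pre = 28  [len(d.env) + 26]
8. n2.mk = 26  [e.pre + 1]
9. n2.idx = 29  [len(g.hot) + 27]
10. n1.pre = 15  [S.idx + S.mk - 40]
11. n1.off = 24  [S.mk + S.idx - 31]
12. n9.cnt = true  [true]
13. n10.pre = 21  [terminal]
14. n11.env = "zn"  [terminal]
15. n9.pre = -8  [e.pre - 29]
16. n9.off = 20  [len(d.env) + 18]
17. n8.mk = 27  [B.off + B.pre + 15]
18. n8.idx = 26  [B.pre + 34]
19. n0.mk = 14  [14]
20. n0.idx = -4  [B.pre - 19]

-4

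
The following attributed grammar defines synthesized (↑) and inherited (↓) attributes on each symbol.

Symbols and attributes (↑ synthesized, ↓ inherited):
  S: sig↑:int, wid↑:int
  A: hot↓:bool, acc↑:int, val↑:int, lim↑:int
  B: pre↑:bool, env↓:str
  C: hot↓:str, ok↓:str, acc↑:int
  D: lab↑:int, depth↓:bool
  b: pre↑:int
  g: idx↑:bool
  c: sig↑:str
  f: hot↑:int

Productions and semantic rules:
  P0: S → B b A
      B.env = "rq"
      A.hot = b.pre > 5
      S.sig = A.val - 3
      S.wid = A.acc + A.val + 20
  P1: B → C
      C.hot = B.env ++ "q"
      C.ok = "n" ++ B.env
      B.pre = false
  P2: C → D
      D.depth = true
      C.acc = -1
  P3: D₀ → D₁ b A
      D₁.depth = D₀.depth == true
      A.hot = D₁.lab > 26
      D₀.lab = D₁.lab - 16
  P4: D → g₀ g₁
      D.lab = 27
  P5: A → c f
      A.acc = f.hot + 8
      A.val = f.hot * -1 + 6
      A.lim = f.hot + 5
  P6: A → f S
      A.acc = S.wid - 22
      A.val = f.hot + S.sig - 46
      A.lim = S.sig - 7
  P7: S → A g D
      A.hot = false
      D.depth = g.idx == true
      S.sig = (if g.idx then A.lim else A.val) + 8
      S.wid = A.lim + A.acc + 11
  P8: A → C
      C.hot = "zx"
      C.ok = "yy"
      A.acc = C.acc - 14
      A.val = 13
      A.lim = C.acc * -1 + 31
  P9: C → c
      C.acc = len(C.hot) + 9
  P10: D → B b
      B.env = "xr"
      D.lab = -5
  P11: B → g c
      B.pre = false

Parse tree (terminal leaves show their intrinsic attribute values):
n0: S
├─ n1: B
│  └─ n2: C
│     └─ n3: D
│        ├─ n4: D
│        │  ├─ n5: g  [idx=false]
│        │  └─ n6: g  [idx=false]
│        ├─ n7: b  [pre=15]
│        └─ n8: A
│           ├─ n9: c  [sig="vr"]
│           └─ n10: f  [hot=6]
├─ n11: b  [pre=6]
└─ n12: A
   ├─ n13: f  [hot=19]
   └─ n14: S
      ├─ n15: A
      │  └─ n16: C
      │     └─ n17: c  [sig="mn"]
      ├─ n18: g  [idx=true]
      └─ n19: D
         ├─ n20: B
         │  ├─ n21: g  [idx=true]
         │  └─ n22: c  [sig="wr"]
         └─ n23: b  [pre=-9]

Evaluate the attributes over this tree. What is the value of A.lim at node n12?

1. n1.env = "rq"  ["rq"]
2. n2.hot = "rqq"  [B.env ++ "q"]
3. n2.ok = "nrq"  ["n" ++ B.env]
4. n3.depth = true  [true]
5. n4.depth = true  [D₀.depth == true]
6. n5.idx = false  [terminal]
7. n6.idx = false  [terminal]
8. n4.lab = 27  [27]
9. n7.pre = 15  [terminal]
10. n8.hot = true  [D₁.lab > 26]
11. n9.sig = "vr"  [terminal]
12. n10.hot = 6  [terminal]
13. n8.acc = 14  [f.hot + 8]
14. n8.val = 0  [f.hot * -1 + 6]
15. n8.lim = 11  [f.hot + 5]
16. n3.lab = 11  [D₁.lab - 16]
17. n2.acc = -1  [-1]
18. n1.pre = false  [false]
19. n11.pre = 6  [terminal]
20. n12.hot = true  [b.pre > 5]
21. n13.hot = 19  [terminal]
22. n15.hot = false  [false]
23. n16.hot = "zx"  ["zx"]
24. n16.ok = "yy"  ["yy"]
25. n17.sig = "mn"  [terminal]
26. n16.acc = 11  [len(C.hot) + 9]
27. n15.acc = -3  [C.acc - 14]
28. n15.val = 13  [13]
29. n15.lim = 20  [C.acc * -1 + 31]
30. n18.idx = true  [terminal]
31. n19.depth = true  [g.idx == true]
32. n20.env = "xr"  ["xr"]
33. n21.idx = true  [terminal]
34. n22.sig = "wr"  [terminal]
35. n20.pre = false  [false]
36. n23.pre = -9  [terminal]
37. n19.lab = -5  [-5]
38. n14.sig = 28  [(if g.idx then A.lim else A.val) + 8]
39. n14.wid = 28  [A.lim + A.acc + 11]
40. n12.acc = 6  [S.wid - 22]
41. n12.val = 1  [f.hot + S.sig - 46]
42. n12.lim = 21  [S.sig - 7]
43. n0.sig = -2  [A.val - 3]
44. n0.wid = 27  [A.acc + A.val + 20]

21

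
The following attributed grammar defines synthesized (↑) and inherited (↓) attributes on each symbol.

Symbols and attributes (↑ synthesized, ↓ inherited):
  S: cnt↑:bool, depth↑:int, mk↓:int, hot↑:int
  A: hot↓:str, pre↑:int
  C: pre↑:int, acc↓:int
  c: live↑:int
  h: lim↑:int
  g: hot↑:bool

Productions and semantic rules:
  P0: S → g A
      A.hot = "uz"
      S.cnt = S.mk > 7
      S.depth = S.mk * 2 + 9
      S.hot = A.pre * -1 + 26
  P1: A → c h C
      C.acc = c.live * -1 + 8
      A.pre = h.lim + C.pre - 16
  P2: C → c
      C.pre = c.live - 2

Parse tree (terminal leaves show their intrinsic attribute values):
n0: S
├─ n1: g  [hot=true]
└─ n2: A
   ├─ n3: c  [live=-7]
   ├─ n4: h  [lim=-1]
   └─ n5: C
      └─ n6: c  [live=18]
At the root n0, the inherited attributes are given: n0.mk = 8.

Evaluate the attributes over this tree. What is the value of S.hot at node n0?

27

1. n0.mk = 8  [given at root]
2. n1.hot = true  [terminal]
3. n2.hot = "uz"  ["uz"]
4. n3.live = -7  [terminal]
5. n4.lim = -1  [terminal]
6. n5.acc = 15  [c.live * -1 + 8]
7. n6.live = 18  [terminal]
8. n5.pre = 16  [c.live - 2]
9. n2.pre = -1  [h.lim + C.pre - 16]
10. n0.cnt = true  [S.mk > 7]
11. n0.depth = 25  [S.mk * 2 + 9]
12. n0.hot = 27  [A.pre * -1 + 26]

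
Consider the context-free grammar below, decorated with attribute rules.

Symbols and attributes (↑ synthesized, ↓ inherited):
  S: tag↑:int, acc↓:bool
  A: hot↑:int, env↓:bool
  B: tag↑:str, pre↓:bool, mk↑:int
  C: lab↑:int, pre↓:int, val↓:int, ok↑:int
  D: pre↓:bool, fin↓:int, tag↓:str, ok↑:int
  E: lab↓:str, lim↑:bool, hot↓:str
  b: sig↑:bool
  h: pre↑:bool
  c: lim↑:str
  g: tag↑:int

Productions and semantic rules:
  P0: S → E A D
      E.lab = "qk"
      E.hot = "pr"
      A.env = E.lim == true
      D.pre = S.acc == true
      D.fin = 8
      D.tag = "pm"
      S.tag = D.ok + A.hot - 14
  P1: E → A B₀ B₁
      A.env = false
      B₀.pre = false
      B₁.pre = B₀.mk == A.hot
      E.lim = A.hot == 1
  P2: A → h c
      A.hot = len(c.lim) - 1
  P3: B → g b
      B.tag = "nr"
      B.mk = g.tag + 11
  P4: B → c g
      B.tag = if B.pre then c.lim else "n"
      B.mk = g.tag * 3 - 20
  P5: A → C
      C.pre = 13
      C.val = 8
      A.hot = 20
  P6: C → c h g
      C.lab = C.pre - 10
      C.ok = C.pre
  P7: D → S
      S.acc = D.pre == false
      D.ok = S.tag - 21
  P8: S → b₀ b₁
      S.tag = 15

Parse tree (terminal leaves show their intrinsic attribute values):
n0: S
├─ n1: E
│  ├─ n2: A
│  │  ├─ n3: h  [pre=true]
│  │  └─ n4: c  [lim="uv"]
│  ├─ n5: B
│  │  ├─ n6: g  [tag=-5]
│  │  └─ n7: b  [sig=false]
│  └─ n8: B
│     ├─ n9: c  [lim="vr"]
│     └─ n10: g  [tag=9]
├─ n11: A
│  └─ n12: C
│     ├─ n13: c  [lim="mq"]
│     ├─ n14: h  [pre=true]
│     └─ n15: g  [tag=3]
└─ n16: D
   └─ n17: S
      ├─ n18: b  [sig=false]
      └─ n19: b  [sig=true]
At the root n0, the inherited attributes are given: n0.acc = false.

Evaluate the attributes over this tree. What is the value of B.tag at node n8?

1. n0.acc = false  [given at root]
2. n1.lab = "qk"  ["qk"]
3. n1.hot = "pr"  ["pr"]
4. n2.env = false  [false]
5. n3.pre = true  [terminal]
6. n4.lim = "uv"  [terminal]
7. n2.hot = 1  [len(c.lim) - 1]
8. n5.pre = false  [false]
9. n6.tag = -5  [terminal]
10. n7.sig = false  [terminal]
11. n5.tag = "nr"  ["nr"]
12. n5.mk = 6  [g.tag + 11]
13. n8.pre = false  [B₀.mk == A.hot]
14. n9.lim = "vr"  [terminal]
15. n10.tag = 9  [terminal]
16. n8.tag = "n"  [if B.pre then c.lim else "n"]
17. n8.mk = 7  [g.tag * 3 - 20]
18. n1.lim = true  [A.hot == 1]
19. n11.env = true  [E.lim == true]
20. n12.pre = 13  [13]
21. n12.val = 8  [8]
22. n13.lim = "mq"  [terminal]
23. n14.pre = true  [terminal]
24. n15.tag = 3  [terminal]
25. n12.lab = 3  [C.pre - 10]
26. n12.ok = 13  [C.pre]
27. n11.hot = 20  [20]
28. n16.pre = false  [S.acc == true]
29. n16.fin = 8  [8]
30. n16.tag = "pm"  ["pm"]
31. n17.acc = true  [D.pre == false]
32. n18.sig = false  [terminal]
33. n19.sig = true  [terminal]
34. n17.tag = 15  [15]
35. n16.ok = -6  [S.tag - 21]
36. n0.tag = 0  [D.ok + A.hot - 14]

"n"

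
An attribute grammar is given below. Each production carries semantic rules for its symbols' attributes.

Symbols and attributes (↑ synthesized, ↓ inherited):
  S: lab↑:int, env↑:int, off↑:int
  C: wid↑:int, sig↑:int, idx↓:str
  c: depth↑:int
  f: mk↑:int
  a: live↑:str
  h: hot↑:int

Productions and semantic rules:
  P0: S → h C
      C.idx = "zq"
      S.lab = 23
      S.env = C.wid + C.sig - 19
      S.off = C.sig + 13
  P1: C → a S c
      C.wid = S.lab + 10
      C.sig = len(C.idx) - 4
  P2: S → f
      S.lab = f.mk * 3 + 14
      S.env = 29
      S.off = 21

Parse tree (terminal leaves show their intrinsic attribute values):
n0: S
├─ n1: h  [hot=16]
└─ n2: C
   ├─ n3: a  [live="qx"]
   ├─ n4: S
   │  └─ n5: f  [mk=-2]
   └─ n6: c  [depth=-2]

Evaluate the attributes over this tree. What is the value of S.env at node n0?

1. n1.hot = 16  [terminal]
2. n2.idx = "zq"  ["zq"]
3. n3.live = "qx"  [terminal]
4. n5.mk = -2  [terminal]
5. n4.lab = 8  [f.mk * 3 + 14]
6. n4.env = 29  [29]
7. n4.off = 21  [21]
8. n6.depth = -2  [terminal]
9. n2.wid = 18  [S.lab + 10]
10. n2.sig = -2  [len(C.idx) - 4]
11. n0.lab = 23  [23]
12. n0.env = -3  [C.wid + C.sig - 19]
13. n0.off = 11  [C.sig + 13]

-3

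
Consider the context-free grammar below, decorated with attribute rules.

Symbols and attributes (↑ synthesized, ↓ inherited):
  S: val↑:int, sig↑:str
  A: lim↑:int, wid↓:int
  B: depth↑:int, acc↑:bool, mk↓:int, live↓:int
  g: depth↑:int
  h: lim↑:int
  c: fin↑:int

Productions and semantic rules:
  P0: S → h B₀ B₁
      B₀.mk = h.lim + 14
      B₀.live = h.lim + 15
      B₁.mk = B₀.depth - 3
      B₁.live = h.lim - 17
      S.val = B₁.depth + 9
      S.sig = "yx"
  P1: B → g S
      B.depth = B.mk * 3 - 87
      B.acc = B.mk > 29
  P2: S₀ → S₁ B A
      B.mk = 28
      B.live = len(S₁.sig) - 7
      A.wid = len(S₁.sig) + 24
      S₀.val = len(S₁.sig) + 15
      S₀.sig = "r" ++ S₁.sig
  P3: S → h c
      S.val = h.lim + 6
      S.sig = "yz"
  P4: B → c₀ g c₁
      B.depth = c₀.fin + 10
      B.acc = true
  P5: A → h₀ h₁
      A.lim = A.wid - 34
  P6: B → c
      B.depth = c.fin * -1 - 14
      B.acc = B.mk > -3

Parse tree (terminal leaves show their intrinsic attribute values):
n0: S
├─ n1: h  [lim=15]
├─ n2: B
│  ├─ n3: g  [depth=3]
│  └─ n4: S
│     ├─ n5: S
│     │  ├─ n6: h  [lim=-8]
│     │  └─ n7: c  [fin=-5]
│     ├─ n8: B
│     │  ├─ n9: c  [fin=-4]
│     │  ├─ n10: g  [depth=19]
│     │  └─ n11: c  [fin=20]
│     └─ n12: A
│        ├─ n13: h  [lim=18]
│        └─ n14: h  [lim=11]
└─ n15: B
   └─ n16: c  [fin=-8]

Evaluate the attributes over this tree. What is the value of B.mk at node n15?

1. n1.lim = 15  [terminal]
2. n2.mk = 29  [h.lim + 14]
3. n2.live = 30  [h.lim + 15]
4. n3.depth = 3  [terminal]
5. n6.lim = -8  [terminal]
6. n7.fin = -5  [terminal]
7. n5.val = -2  [h.lim + 6]
8. n5.sig = "yz"  ["yz"]
9. n8.mk = 28  [28]
10. n8.live = -5  [len(S₁.sig) - 7]
11. n9.fin = -4  [terminal]
12. n10.depth = 19  [terminal]
13. n11.fin = 20  [terminal]
14. n8.depth = 6  [c₀.fin + 10]
15. n8.acc = true  [true]
16. n12.wid = 26  [len(S₁.sig) + 24]
17. n13.lim = 18  [terminal]
18. n14.lim = 11  [terminal]
19. n12.lim = -8  [A.wid - 34]
20. n4.val = 17  [len(S₁.sig) + 15]
21. n4.sig = "ryz"  ["r" ++ S₁.sig]
22. n2.depth = 0  [B.mk * 3 - 87]
23. n2.acc = false  [B.mk > 29]
24. n15.mk = -3  [B₀.depth - 3]
25. n15.live = -2  [h.lim - 17]
26. n16.fin = -8  [terminal]
27. n15.depth = -6  [c.fin * -1 - 14]
28. n15.acc = false  [B.mk > -3]
29. n0.val = 3  [B₁.depth + 9]
30. n0.sig = "yx"  ["yx"]

-3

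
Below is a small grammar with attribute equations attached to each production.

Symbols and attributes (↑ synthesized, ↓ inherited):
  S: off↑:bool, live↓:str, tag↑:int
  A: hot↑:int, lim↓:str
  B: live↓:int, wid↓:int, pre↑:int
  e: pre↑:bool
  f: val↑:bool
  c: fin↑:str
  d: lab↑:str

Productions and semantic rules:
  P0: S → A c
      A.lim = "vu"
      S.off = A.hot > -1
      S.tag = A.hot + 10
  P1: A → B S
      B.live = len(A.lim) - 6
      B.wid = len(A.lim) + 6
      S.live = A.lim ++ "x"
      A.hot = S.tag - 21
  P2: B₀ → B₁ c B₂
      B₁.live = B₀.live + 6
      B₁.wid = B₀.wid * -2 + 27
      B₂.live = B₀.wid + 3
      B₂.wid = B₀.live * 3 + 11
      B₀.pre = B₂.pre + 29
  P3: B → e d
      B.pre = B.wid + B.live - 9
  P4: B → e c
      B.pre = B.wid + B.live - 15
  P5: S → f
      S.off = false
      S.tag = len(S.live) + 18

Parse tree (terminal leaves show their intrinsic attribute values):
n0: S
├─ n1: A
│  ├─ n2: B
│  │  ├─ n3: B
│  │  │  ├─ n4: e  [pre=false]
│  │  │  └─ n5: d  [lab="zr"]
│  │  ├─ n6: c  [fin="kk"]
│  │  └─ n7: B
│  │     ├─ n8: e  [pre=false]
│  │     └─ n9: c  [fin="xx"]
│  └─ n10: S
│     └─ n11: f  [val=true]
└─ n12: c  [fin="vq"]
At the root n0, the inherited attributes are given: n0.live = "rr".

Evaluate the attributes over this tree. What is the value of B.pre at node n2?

24

1. n0.live = "rr"  [given at root]
2. n1.lim = "vu"  ["vu"]
3. n2.live = -4  [len(A.lim) - 6]
4. n2.wid = 8  [len(A.lim) + 6]
5. n3.live = 2  [B₀.live + 6]
6. n3.wid = 11  [B₀.wid * -2 + 27]
7. n4.pre = false  [terminal]
8. n5.lab = "zr"  [terminal]
9. n3.pre = 4  [B.wid + B.live - 9]
10. n6.fin = "kk"  [terminal]
11. n7.live = 11  [B₀.wid + 3]
12. n7.wid = -1  [B₀.live * 3 + 11]
13. n8.pre = false  [terminal]
14. n9.fin = "xx"  [terminal]
15. n7.pre = -5  [B.wid + B.live - 15]
16. n2.pre = 24  [B₂.pre + 29]
17. n10.live = "vux"  [A.lim ++ "x"]
18. n11.val = true  [terminal]
19. n10.off = false  [false]
20. n10.tag = 21  [len(S.live) + 18]
21. n1.hot = 0  [S.tag - 21]
22. n12.fin = "vq"  [terminal]
23. n0.off = true  [A.hot > -1]
24. n0.tag = 10  [A.hot + 10]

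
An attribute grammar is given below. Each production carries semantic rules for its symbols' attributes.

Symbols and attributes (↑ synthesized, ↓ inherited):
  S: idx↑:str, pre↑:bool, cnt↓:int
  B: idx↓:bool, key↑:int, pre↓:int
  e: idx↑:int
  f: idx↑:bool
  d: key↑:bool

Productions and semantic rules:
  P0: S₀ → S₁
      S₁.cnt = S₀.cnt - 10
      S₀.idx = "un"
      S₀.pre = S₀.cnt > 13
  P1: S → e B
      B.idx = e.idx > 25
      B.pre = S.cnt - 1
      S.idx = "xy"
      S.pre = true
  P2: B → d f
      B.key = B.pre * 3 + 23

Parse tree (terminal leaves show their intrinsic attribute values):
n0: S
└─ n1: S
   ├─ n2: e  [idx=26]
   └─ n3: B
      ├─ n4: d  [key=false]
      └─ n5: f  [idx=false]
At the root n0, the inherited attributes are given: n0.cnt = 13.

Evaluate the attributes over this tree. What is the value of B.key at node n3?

1. n0.cnt = 13  [given at root]
2. n1.cnt = 3  [S₀.cnt - 10]
3. n2.idx = 26  [terminal]
4. n3.idx = true  [e.idx > 25]
5. n3.pre = 2  [S.cnt - 1]
6. n4.key = false  [terminal]
7. n5.idx = false  [terminal]
8. n3.key = 29  [B.pre * 3 + 23]
9. n1.idx = "xy"  ["xy"]
10. n1.pre = true  [true]
11. n0.idx = "un"  ["un"]
12. n0.pre = false  [S₀.cnt > 13]

29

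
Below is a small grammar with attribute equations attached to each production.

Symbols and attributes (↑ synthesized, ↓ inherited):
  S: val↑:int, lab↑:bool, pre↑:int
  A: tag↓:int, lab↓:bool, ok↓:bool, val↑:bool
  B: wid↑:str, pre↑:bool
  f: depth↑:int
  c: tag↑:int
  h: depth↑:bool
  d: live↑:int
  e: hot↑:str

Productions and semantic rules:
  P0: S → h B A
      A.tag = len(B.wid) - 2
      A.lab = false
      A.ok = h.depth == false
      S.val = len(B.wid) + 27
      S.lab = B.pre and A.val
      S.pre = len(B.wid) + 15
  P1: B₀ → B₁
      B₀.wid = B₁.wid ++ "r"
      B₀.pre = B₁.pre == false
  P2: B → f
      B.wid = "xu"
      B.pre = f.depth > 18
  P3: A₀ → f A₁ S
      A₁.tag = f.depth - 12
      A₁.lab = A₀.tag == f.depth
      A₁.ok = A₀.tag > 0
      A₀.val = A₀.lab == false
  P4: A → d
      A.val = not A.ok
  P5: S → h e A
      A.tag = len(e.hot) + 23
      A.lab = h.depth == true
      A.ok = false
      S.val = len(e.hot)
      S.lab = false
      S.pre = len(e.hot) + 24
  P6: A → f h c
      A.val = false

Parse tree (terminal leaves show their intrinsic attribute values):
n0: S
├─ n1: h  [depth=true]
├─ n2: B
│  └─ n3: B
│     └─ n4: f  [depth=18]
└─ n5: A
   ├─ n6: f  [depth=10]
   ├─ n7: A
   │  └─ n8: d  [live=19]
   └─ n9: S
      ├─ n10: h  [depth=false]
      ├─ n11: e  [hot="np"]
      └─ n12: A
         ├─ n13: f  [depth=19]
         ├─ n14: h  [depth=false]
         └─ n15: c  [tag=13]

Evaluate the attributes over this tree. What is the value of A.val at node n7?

false

1. n1.depth = true  [terminal]
2. n4.depth = 18  [terminal]
3. n3.wid = "xu"  ["xu"]
4. n3.pre = false  [f.depth > 18]
5. n2.wid = "xur"  [B₁.wid ++ "r"]
6. n2.pre = true  [B₁.pre == false]
7. n5.tag = 1  [len(B.wid) - 2]
8. n5.lab = false  [false]
9. n5.ok = false  [h.depth == false]
10. n6.depth = 10  [terminal]
11. n7.tag = -2  [f.depth - 12]
12. n7.lab = false  [A₀.tag == f.depth]
13. n7.ok = true  [A₀.tag > 0]
14. n8.live = 19  [terminal]
15. n7.val = false  [not A.ok]
16. n10.depth = false  [terminal]
17. n11.hot = "np"  [terminal]
18. n12.tag = 25  [len(e.hot) + 23]
19. n12.lab = false  [h.depth == true]
20. n12.ok = false  [false]
21. n13.depth = 19  [terminal]
22. n14.depth = false  [terminal]
23. n15.tag = 13  [terminal]
24. n12.val = false  [false]
25. n9.val = 2  [len(e.hot)]
26. n9.lab = false  [false]
27. n9.pre = 26  [len(e.hot) + 24]
28. n5.val = true  [A₀.lab == false]
29. n0.val = 30  [len(B.wid) + 27]
30. n0.lab = true  [B.pre and A.val]
31. n0.pre = 18  [len(B.wid) + 15]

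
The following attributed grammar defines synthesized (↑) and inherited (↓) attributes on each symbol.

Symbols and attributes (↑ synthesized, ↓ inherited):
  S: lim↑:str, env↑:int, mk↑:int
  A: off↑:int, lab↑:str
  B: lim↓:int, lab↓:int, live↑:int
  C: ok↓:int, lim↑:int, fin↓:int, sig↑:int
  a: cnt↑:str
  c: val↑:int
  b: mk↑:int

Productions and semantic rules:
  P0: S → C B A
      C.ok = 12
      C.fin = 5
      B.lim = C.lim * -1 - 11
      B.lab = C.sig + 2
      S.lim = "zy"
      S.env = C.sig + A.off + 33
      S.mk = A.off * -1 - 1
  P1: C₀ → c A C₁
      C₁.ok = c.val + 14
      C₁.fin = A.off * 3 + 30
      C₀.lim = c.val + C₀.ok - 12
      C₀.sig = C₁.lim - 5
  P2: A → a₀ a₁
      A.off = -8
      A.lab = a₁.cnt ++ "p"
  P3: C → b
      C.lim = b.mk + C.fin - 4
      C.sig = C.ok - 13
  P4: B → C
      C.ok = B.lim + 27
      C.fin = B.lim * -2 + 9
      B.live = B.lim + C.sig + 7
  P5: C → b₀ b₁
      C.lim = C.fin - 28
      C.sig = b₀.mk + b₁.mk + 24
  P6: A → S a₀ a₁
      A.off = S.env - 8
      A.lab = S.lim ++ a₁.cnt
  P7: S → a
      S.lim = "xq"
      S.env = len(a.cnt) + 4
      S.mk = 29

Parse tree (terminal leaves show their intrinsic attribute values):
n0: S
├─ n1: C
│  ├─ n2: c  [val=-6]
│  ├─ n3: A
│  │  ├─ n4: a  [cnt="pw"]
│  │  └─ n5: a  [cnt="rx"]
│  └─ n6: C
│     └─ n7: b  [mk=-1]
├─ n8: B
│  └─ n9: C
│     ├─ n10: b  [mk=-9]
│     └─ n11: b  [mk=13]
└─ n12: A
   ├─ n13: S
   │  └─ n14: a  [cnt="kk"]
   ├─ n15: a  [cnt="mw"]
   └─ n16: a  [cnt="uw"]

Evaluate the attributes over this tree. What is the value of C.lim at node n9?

1. n1.ok = 12  [12]
2. n1.fin = 5  [5]
3. n2.val = -6  [terminal]
4. n4.cnt = "pw"  [terminal]
5. n5.cnt = "rx"  [terminal]
6. n3.off = -8  [-8]
7. n3.lab = "rxp"  [a₁.cnt ++ "p"]
8. n6.ok = 8  [c.val + 14]
9. n6.fin = 6  [A.off * 3 + 30]
10. n7.mk = -1  [terminal]
11. n6.lim = 1  [b.mk + C.fin - 4]
12. n6.sig = -5  [C.ok - 13]
13. n1.lim = -6  [c.val + C₀.ok - 12]
14. n1.sig = -4  [C₁.lim - 5]
15. n8.lim = -5  [C.lim * -1 - 11]
16. n8.lab = -2  [C.sig + 2]
17. n9.ok = 22  [B.lim + 27]
18. n9.fin = 19  [B.lim * -2 + 9]
19. n10.mk = -9  [terminal]
20. n11.mk = 13  [terminal]
21. n9.lim = -9  [C.fin - 28]
22. n9.sig = 28  [b₀.mk + b₁.mk + 24]
23. n8.live = 30  [B.lim + C.sig + 7]
24. n14.cnt = "kk"  [terminal]
25. n13.lim = "xq"  ["xq"]
26. n13.env = 6  [len(a.cnt) + 4]
27. n13.mk = 29  [29]
28. n15.cnt = "mw"  [terminal]
29. n16.cnt = "uw"  [terminal]
30. n12.off = -2  [S.env - 8]
31. n12.lab = "xquw"  [S.lim ++ a₁.cnt]
32. n0.lim = "zy"  ["zy"]
33. n0.env = 27  [C.sig + A.off + 33]
34. n0.mk = 1  [A.off * -1 - 1]

-9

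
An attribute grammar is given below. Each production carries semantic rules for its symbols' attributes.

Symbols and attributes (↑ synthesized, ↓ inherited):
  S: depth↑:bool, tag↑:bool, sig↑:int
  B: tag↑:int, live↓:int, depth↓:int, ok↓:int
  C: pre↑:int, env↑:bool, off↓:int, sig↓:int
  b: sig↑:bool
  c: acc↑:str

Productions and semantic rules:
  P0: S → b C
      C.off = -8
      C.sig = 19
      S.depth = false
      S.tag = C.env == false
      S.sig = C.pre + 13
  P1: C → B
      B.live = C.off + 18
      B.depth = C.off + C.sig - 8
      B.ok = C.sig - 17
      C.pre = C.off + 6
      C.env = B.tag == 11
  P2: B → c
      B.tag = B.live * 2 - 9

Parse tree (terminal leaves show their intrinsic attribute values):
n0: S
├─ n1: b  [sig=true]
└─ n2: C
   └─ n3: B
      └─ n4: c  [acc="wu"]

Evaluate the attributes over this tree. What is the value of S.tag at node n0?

false

1. n1.sig = true  [terminal]
2. n2.off = -8  [-8]
3. n2.sig = 19  [19]
4. n3.live = 10  [C.off + 18]
5. n3.depth = 3  [C.off + C.sig - 8]
6. n3.ok = 2  [C.sig - 17]
7. n4.acc = "wu"  [terminal]
8. n3.tag = 11  [B.live * 2 - 9]
9. n2.pre = -2  [C.off + 6]
10. n2.env = true  [B.tag == 11]
11. n0.depth = false  [false]
12. n0.tag = false  [C.env == false]
13. n0.sig = 11  [C.pre + 13]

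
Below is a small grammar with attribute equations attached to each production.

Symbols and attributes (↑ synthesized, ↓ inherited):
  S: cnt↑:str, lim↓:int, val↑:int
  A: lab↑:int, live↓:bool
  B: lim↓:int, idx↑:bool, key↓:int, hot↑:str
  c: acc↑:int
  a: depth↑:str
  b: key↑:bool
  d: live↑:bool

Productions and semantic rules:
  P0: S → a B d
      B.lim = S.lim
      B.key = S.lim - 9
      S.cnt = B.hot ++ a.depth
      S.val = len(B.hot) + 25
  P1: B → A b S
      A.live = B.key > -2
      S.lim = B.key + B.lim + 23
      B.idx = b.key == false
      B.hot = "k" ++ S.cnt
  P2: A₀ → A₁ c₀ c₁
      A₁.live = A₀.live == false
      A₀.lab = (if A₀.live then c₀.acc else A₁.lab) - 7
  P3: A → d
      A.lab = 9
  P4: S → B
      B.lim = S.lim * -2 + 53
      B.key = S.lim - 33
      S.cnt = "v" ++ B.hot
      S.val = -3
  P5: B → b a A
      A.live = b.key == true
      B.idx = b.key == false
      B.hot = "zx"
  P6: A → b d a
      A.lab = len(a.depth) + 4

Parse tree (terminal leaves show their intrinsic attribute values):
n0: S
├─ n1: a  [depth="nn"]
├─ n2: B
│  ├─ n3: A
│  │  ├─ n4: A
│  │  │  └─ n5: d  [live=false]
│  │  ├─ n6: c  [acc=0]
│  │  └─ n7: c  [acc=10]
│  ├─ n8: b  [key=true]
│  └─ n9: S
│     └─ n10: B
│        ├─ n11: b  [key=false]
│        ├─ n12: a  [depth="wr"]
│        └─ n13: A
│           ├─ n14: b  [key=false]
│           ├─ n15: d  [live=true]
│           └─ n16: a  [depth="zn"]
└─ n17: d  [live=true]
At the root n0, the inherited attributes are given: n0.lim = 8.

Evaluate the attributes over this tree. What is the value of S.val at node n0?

29

1. n0.lim = 8  [given at root]
2. n1.depth = "nn"  [terminal]
3. n2.lim = 8  [S.lim]
4. n2.key = -1  [S.lim - 9]
5. n3.live = true  [B.key > -2]
6. n4.live = false  [A₀.live == false]
7. n5.live = false  [terminal]
8. n4.lab = 9  [9]
9. n6.acc = 0  [terminal]
10. n7.acc = 10  [terminal]
11. n3.lab = -7  [(if A₀.live then c₀.acc else A₁.lab) - 7]
12. n8.key = true  [terminal]
13. n9.lim = 30  [B.key + B.lim + 23]
14. n10.lim = -7  [S.lim * -2 + 53]
15. n10.key = -3  [S.lim - 33]
16. n11.key = false  [terminal]
17. n12.depth = "wr"  [terminal]
18. n13.live = false  [b.key == true]
19. n14.key = false  [terminal]
20. n15.live = true  [terminal]
21. n16.depth = "zn"  [terminal]
22. n13.lab = 6  [len(a.depth) + 4]
23. n10.idx = true  [b.key == false]
24. n10.hot = "zx"  ["zx"]
25. n9.cnt = "vzx"  ["v" ++ B.hot]
26. n9.val = -3  [-3]
27. n2.idx = false  [b.key == false]
28. n2.hot = "kvzx"  ["k" ++ S.cnt]
29. n17.live = true  [terminal]
30. n0.cnt = "kvzxnn"  [B.hot ++ a.depth]
31. n0.val = 29  [len(B.hot) + 25]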